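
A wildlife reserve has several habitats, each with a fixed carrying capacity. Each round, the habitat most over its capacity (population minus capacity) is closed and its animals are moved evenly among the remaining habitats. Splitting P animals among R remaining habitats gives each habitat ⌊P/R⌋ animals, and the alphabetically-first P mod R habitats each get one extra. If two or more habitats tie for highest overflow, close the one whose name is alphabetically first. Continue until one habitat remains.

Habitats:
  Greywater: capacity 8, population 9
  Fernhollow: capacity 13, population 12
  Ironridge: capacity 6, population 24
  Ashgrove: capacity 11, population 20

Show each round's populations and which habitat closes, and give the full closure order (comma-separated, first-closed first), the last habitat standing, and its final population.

Closure order: Ironridge, Ashgrove, Greywater
Last habitat: Fernhollow with 65 animals

Round 1: Ashgrove=20 Fernhollow=12 Greywater=9 Ironridge=24 → close Ironridge (overflow 18)
  24÷3 = 8 each, +1 to first 0
Round 2: Ashgrove=28 Fernhollow=20 Greywater=17 → close Ashgrove (overflow 17)
  28÷2 = 14 each, +1 to first 0
Round 3: Fernhollow=34 Greywater=31 → close Greywater (overflow 23)
  31÷1 = 31 each, +1 to first 0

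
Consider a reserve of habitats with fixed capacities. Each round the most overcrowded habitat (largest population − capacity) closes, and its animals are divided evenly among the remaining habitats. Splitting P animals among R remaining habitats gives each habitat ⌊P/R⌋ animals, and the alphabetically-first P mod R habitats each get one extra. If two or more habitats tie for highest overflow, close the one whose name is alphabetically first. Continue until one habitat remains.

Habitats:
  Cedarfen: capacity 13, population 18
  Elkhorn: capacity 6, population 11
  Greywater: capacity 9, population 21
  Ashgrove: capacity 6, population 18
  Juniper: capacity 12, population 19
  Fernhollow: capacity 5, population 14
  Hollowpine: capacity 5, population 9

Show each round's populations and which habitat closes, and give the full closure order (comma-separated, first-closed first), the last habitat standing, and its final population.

Closure order: Ashgrove, Greywater, Fernhollow, Cedarfen, Elkhorn, Juniper
Last habitat: Hollowpine with 110 animals

Round 1: Ashgrove=18 Cedarfen=18 Elkhorn=11 Fernhollow=14 Greywater=21 Hollowpine=9 Juniper=19 → close Ashgrove (overflow 12)
  18÷6 = 3 each, +1 to first 0
Round 2: Cedarfen=21 Elkhorn=14 Fernhollow=17 Greywater=24 Hollowpine=12 Juniper=22 → close Greywater (overflow 15)
  24÷5 = 4 each, +1 to first 4
Round 3: Cedarfen=26 Elkhorn=19 Fernhollow=22 Hollowpine=17 Juniper=26 → close Fernhollow (overflow 17)
  22÷4 = 5 each, +1 to first 2
Round 4: Cedarfen=32 Elkhorn=25 Hollowpine=22 Juniper=31 → close Cedarfen (overflow 19)
  32÷3 = 10 each, +1 to first 2
Round 5: Elkhorn=36 Hollowpine=33 Juniper=41 → close Elkhorn (overflow 30)
  36÷2 = 18 each, +1 to first 0
Round 6: Hollowpine=51 Juniper=59 → close Juniper (overflow 47)
  59÷1 = 59 each, +1 to first 0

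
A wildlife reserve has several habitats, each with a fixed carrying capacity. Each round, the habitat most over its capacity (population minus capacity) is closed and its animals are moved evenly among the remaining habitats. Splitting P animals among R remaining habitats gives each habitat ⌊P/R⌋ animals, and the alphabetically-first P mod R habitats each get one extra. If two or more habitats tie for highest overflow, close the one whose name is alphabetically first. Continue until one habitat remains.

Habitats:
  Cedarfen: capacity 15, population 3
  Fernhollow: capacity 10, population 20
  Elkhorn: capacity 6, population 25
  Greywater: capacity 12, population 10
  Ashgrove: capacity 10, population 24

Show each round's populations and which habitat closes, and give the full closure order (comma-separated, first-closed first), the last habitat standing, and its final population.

Round 1: Ashgrove=24 Cedarfen=3 Elkhorn=25 Fernhollow=20 Greywater=10 → close Elkhorn (overflow 19)
  25÷4 = 6 each, +1 to first 1
Round 2: Ashgrove=31 Cedarfen=9 Fernhollow=26 Greywater=16 → close Ashgrove (overflow 21)
  31÷3 = 10 each, +1 to first 1
Round 3: Cedarfen=20 Fernhollow=36 Greywater=26 → close Fernhollow (overflow 26)
  36÷2 = 18 each, +1 to first 0
Round 4: Cedarfen=38 Greywater=44 → close Greywater (overflow 32)
  44÷1 = 44 each, +1 to first 0

Closure order: Elkhorn, Ashgrove, Fernhollow, Greywater
Last habitat: Cedarfen with 82 animals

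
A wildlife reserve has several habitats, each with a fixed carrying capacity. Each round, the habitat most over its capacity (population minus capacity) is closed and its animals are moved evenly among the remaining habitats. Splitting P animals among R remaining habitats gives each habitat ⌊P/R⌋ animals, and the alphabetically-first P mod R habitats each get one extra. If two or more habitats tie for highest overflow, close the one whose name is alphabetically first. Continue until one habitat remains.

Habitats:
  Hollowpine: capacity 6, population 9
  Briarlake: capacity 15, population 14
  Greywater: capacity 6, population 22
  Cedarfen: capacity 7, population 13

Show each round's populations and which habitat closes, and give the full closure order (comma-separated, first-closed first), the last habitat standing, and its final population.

Round 1: Briarlake=14 Cedarfen=13 Greywater=22 Hollowpine=9 → close Greywater (overflow 16)
  22÷3 = 7 each, +1 to first 1
Round 2: Briarlake=22 Cedarfen=20 Hollowpine=16 → close Cedarfen (overflow 13)
  20÷2 = 10 each, +1 to first 0
Round 3: Briarlake=32 Hollowpine=26 → close Hollowpine (overflow 20)
  26÷1 = 26 each, +1 to first 0

Closure order: Greywater, Cedarfen, Hollowpine
Last habitat: Briarlake with 58 animals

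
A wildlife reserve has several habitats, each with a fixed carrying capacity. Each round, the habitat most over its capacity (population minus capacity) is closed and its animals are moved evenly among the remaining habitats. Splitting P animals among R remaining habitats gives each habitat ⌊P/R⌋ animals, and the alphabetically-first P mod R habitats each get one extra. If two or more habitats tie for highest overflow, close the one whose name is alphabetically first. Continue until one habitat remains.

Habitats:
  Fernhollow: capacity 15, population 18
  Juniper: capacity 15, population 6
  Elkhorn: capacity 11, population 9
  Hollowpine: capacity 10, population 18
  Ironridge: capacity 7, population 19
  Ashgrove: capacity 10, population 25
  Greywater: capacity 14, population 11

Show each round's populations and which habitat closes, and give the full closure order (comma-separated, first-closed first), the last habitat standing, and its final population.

Closure order: Ashgrove, Ironridge, Hollowpine, Fernhollow, Elkhorn, Greywater
Last habitat: Juniper with 106 animals

Round 1: Ashgrove=25 Elkhorn=9 Fernhollow=18 Greywater=11 Hollowpine=18 Ironridge=19 Juniper=6 → close Ashgrove (overflow 15)
  25÷6 = 4 each, +1 to first 1
Round 2: Elkhorn=14 Fernhollow=22 Greywater=15 Hollowpine=22 Ironridge=23 Juniper=10 → close Ironridge (overflow 16)
  23÷5 = 4 each, +1 to first 3
Round 3: Elkhorn=19 Fernhollow=27 Greywater=20 Hollowpine=26 Juniper=14 → close Hollowpine (overflow 16)
  26÷4 = 6 each, +1 to first 2
Round 4: Elkhorn=26 Fernhollow=34 Greywater=26 Juniper=20 → close Fernhollow (overflow 19)
  34÷3 = 11 each, +1 to first 1
Round 5: Elkhorn=38 Greywater=37 Juniper=31 → close Elkhorn (overflow 27)
  38÷2 = 19 each, +1 to first 0
Round 6: Greywater=56 Juniper=50 → close Greywater (overflow 42)
  56÷1 = 56 each, +1 to first 0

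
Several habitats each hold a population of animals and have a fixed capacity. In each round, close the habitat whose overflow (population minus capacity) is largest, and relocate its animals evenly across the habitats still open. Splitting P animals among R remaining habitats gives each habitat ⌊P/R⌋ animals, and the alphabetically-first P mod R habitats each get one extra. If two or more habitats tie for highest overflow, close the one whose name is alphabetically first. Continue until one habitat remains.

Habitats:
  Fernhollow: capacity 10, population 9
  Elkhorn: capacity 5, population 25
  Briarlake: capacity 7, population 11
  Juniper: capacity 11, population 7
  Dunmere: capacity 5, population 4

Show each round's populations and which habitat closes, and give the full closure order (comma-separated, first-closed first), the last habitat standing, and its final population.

Round 1: Briarlake=11 Dunmere=4 Elkhorn=25 Fernhollow=9 Juniper=7 → close Elkhorn (overflow 20)
  25÷4 = 6 each, +1 to first 1
Round 2: Briarlake=18 Dunmere=10 Fernhollow=15 Juniper=13 → close Briarlake (overflow 11)
  18÷3 = 6 each, +1 to first 0
Round 3: Dunmere=16 Fernhollow=21 Juniper=19 → close Dunmere (overflow 11)
  16÷2 = 8 each, +1 to first 0
Round 4: Fernhollow=29 Juniper=27 → close Fernhollow (overflow 19)
  29÷1 = 29 each, +1 to first 0

Closure order: Elkhorn, Briarlake, Dunmere, Fernhollow
Last habitat: Juniper with 56 animals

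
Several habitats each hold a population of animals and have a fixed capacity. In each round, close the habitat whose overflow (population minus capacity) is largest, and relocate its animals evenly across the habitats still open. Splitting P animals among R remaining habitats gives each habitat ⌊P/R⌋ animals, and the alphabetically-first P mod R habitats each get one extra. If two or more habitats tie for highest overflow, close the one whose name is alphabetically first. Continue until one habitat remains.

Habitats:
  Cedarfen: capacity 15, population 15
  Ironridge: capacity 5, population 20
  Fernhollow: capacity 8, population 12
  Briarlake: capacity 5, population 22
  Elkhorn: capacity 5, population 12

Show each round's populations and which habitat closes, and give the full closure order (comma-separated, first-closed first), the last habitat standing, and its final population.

Closure order: Briarlake, Ironridge, Elkhorn, Fernhollow
Last habitat: Cedarfen with 81 animals

Round 1: Briarlake=22 Cedarfen=15 Elkhorn=12 Fernhollow=12 Ironridge=20 → close Briarlake (overflow 17)
  22÷4 = 5 each, +1 to first 2
Round 2: Cedarfen=21 Elkhorn=18 Fernhollow=17 Ironridge=25 → close Ironridge (overflow 20)
  25÷3 = 8 each, +1 to first 1
Round 3: Cedarfen=30 Elkhorn=26 Fernhollow=25 → close Elkhorn (overflow 21)
  26÷2 = 13 each, +1 to first 0
Round 4: Cedarfen=43 Fernhollow=38 → close Fernhollow (overflow 30)
  38÷1 = 38 each, +1 to first 0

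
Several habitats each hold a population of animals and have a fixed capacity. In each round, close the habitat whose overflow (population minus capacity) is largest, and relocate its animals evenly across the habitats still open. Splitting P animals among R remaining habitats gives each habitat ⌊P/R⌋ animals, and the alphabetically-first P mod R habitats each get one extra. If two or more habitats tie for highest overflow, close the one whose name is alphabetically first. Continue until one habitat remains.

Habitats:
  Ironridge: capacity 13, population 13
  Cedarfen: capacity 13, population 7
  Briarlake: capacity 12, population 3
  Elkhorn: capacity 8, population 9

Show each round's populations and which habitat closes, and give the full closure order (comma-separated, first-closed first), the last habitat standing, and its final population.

Closure order: Elkhorn, Ironridge, Cedarfen
Last habitat: Briarlake with 32 animals

Round 1: Briarlake=3 Cedarfen=7 Elkhorn=9 Ironridge=13 → close Elkhorn (overflow 1)
  9÷3 = 3 each, +1 to first 0
Round 2: Briarlake=6 Cedarfen=10 Ironridge=16 → close Ironridge (overflow 3)
  16÷2 = 8 each, +1 to first 0
Round 3: Briarlake=14 Cedarfen=18 → close Cedarfen (overflow 5)
  18÷1 = 18 each, +1 to first 0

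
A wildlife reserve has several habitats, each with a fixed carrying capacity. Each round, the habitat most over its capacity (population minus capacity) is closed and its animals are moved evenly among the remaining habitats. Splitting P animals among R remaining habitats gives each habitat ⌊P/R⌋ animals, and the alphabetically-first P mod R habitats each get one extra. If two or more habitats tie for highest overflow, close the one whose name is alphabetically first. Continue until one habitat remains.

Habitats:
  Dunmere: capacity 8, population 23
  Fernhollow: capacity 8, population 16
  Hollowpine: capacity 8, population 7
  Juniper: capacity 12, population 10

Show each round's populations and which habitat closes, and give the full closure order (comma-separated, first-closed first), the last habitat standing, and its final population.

Round 1: Dunmere=23 Fernhollow=16 Hollowpine=7 Juniper=10 → close Dunmere (overflow 15)
  23÷3 = 7 each, +1 to first 2
Round 2: Fernhollow=24 Hollowpine=15 Juniper=17 → close Fernhollow (overflow 16)
  24÷2 = 12 each, +1 to first 0
Round 3: Hollowpine=27 Juniper=29 → close Hollowpine (overflow 19)
  27÷1 = 27 each, +1 to first 0

Closure order: Dunmere, Fernhollow, Hollowpine
Last habitat: Juniper with 56 animals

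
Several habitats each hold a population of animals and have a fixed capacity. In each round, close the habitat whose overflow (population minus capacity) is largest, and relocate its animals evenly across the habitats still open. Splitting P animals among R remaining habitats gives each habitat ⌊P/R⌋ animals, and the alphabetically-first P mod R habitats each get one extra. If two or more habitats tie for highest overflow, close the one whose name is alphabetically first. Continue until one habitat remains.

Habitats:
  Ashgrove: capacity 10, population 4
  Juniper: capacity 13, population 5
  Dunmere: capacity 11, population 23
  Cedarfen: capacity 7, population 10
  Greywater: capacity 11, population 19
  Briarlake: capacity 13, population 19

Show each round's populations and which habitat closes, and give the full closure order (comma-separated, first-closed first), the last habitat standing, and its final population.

Round 1: Ashgrove=4 Briarlake=19 Cedarfen=10 Dunmere=23 Greywater=19 Juniper=5 → close Dunmere (overflow 12)
  23÷5 = 4 each, +1 to first 3
Round 2: Ashgrove=9 Briarlake=24 Cedarfen=15 Greywater=23 Juniper=9 → close Greywater (overflow 12)
  23÷4 = 5 each, +1 to first 3
Round 3: Ashgrove=15 Briarlake=30 Cedarfen=21 Juniper=14 → close Briarlake (overflow 17)
  30÷3 = 10 each, +1 to first 0
Round 4: Ashgrove=25 Cedarfen=31 Juniper=24 → close Cedarfen (overflow 24)
  31÷2 = 15 each, +1 to first 1
Round 5: Ashgrove=41 Juniper=39 → close Ashgrove (overflow 31)
  41÷1 = 41 each, +1 to first 0

Closure order: Dunmere, Greywater, Briarlake, Cedarfen, Ashgrove
Last habitat: Juniper with 80 animals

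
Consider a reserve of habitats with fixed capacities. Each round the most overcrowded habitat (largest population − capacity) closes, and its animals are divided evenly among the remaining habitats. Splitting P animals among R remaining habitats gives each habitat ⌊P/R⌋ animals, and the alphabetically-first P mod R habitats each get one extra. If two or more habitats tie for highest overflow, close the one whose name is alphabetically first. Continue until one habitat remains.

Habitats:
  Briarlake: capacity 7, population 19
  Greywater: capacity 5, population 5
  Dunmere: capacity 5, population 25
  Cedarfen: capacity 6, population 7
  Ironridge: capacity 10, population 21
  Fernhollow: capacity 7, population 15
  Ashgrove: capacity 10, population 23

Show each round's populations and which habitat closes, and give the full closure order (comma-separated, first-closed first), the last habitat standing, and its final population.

Round 1: Ashgrove=23 Briarlake=19 Cedarfen=7 Dunmere=25 Fernhollow=15 Greywater=5 Ironridge=21 → close Dunmere (overflow 20)
  25÷6 = 4 each, +1 to first 1
Round 2: Ashgrove=28 Briarlake=23 Cedarfen=11 Fernhollow=19 Greywater=9 Ironridge=25 → close Ashgrove (overflow 18)
  28÷5 = 5 each, +1 to first 3
Round 3: Briarlake=29 Cedarfen=17 Fernhollow=25 Greywater=14 Ironridge=30 → close Briarlake (overflow 22)
  29÷4 = 7 each, +1 to first 1
Round 4: Cedarfen=25 Fernhollow=32 Greywater=21 Ironridge=37 → close Ironridge (overflow 27)
  37÷3 = 12 each, +1 to first 1
Round 5: Cedarfen=38 Fernhollow=44 Greywater=33 → close Fernhollow (overflow 37)
  44÷2 = 22 each, +1 to first 0
Round 6: Cedarfen=60 Greywater=55 → close Cedarfen (overflow 54)
  60÷1 = 60 each, +1 to first 0

Closure order: Dunmere, Ashgrove, Briarlake, Ironridge, Fernhollow, Cedarfen
Last habitat: Greywater with 115 animals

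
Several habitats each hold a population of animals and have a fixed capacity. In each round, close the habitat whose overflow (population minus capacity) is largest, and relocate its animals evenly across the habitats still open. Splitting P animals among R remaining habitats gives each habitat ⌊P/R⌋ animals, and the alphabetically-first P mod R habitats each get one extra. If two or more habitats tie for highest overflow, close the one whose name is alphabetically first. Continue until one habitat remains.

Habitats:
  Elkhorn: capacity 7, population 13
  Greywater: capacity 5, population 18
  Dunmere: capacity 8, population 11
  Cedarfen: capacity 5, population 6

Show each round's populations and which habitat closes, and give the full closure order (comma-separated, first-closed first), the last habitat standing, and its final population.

Closure order: Greywater, Elkhorn, Dunmere
Last habitat: Cedarfen with 48 animals

Round 1: Cedarfen=6 Dunmere=11 Elkhorn=13 Greywater=18 → close Greywater (overflow 13)
  18÷3 = 6 each, +1 to first 0
Round 2: Cedarfen=12 Dunmere=17 Elkhorn=19 → close Elkhorn (overflow 12)
  19÷2 = 9 each, +1 to first 1
Round 3: Cedarfen=22 Dunmere=26 → close Dunmere (overflow 18)
  26÷1 = 26 each, +1 to first 0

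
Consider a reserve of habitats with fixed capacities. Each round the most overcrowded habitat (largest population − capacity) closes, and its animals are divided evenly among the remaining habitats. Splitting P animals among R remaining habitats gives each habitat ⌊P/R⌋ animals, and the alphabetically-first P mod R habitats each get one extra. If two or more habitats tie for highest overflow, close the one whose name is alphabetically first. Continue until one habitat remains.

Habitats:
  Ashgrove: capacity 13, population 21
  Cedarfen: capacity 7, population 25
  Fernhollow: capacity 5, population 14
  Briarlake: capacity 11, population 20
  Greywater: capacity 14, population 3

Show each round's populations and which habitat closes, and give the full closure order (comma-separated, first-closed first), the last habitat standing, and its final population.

Round 1: Ashgrove=21 Briarlake=20 Cedarfen=25 Fernhollow=14 Greywater=3 → close Cedarfen (overflow 18)
  25÷4 = 6 each, +1 to first 1
Round 2: Ashgrove=28 Briarlake=26 Fernhollow=20 Greywater=9 → close Ashgrove (overflow 15)
  28÷3 = 9 each, +1 to first 1
Round 3: Briarlake=36 Fernhollow=29 Greywater=18 → close Briarlake (overflow 25)
  36÷2 = 18 each, +1 to first 0
Round 4: Fernhollow=47 Greywater=36 → close Fernhollow (overflow 42)
  47÷1 = 47 each, +1 to first 0

Closure order: Cedarfen, Ashgrove, Briarlake, Fernhollow
Last habitat: Greywater with 83 animals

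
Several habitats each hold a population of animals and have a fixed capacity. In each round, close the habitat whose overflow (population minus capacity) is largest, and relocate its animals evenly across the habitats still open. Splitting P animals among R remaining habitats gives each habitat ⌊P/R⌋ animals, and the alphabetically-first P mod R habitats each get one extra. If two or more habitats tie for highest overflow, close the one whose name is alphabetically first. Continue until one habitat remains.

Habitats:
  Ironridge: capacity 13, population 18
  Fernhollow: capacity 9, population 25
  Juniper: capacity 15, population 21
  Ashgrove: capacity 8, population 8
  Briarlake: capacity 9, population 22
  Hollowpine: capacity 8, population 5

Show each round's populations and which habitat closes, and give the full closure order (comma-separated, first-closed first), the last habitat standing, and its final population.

Closure order: Fernhollow, Briarlake, Ironridge, Juniper, Ashgrove
Last habitat: Hollowpine with 99 animals

Round 1: Ashgrove=8 Briarlake=22 Fernhollow=25 Hollowpine=5 Ironridge=18 Juniper=21 → close Fernhollow (overflow 16)
  25÷5 = 5 each, +1 to first 0
Round 2: Ashgrove=13 Briarlake=27 Hollowpine=10 Ironridge=23 Juniper=26 → close Briarlake (overflow 18)
  27÷4 = 6 each, +1 to first 3
Round 3: Ashgrove=20 Hollowpine=17 Ironridge=30 Juniper=32 → close Ironridge (overflow 17)
  30÷3 = 10 each, +1 to first 0
Round 4: Ashgrove=30 Hollowpine=27 Juniper=42 → close Juniper (overflow 27)
  42÷2 = 21 each, +1 to first 0
Round 5: Ashgrove=51 Hollowpine=48 → close Ashgrove (overflow 43)
  51÷1 = 51 each, +1 to first 0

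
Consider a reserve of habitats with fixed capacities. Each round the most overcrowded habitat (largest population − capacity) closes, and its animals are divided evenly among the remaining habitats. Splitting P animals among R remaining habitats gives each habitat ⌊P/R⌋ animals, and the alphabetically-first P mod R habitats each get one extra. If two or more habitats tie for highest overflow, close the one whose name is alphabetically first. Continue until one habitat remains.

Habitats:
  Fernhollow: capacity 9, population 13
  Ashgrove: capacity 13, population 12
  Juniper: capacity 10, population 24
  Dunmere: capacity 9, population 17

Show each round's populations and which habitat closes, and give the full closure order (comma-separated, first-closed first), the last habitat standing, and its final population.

Closure order: Juniper, Dunmere, Fernhollow
Last habitat: Ashgrove with 66 animals

Round 1: Ashgrove=12 Dunmere=17 Fernhollow=13 Juniper=24 → close Juniper (overflow 14)
  24÷3 = 8 each, +1 to first 0
Round 2: Ashgrove=20 Dunmere=25 Fernhollow=21 → close Dunmere (overflow 16)
  25÷2 = 12 each, +1 to first 1
Round 3: Ashgrove=33 Fernhollow=33 → close Fernhollow (overflow 24)
  33÷1 = 33 each, +1 to first 0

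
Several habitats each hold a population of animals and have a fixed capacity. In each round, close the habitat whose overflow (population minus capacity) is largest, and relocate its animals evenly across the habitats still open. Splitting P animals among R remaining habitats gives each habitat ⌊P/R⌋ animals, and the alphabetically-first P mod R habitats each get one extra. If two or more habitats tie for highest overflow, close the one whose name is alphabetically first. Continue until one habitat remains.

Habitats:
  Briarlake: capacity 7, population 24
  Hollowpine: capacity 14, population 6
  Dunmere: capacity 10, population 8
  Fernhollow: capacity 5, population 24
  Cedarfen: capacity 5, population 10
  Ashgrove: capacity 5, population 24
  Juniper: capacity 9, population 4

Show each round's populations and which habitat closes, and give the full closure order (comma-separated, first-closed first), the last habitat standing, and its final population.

Closure order: Ashgrove, Fernhollow, Briarlake, Cedarfen, Dunmere, Juniper
Last habitat: Hollowpine with 100 animals

Round 1: Ashgrove=24 Briarlake=24 Cedarfen=10 Dunmere=8 Fernhollow=24 Hollowpine=6 Juniper=4 → close Ashgrove (overflow 19)
  24÷6 = 4 each, +1 to first 0
Round 2: Briarlake=28 Cedarfen=14 Dunmere=12 Fernhollow=28 Hollowpine=10 Juniper=8 → close Fernhollow (overflow 23)
  28÷5 = 5 each, +1 to first 3
Round 3: Briarlake=34 Cedarfen=20 Dunmere=18 Hollowpine=15 Juniper=13 → close Briarlake (overflow 27)
  34÷4 = 8 each, +1 to first 2
Round 4: Cedarfen=29 Dunmere=27 Hollowpine=23 Juniper=21 → close Cedarfen (overflow 24)
  29÷3 = 9 each, +1 to first 2
Round 5: Dunmere=37 Hollowpine=33 Juniper=30 → close Dunmere (overflow 27)
  37÷2 = 18 each, +1 to first 1
Round 6: Hollowpine=52 Juniper=48 → close Juniper (overflow 39)
  48÷1 = 48 each, +1 to first 0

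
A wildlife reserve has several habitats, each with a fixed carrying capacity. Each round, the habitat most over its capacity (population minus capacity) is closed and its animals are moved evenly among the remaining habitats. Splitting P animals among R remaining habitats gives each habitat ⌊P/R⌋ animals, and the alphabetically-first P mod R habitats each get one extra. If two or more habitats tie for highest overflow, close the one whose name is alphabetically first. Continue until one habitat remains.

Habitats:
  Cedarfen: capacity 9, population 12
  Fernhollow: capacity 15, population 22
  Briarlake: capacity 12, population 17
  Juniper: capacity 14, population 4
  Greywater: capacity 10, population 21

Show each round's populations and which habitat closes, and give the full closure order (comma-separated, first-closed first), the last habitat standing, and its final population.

Closure order: Greywater, Fernhollow, Briarlake, Cedarfen
Last habitat: Juniper with 76 animals

Round 1: Briarlake=17 Cedarfen=12 Fernhollow=22 Greywater=21 Juniper=4 → close Greywater (overflow 11)
  21÷4 = 5 each, +1 to first 1
Round 2: Briarlake=23 Cedarfen=17 Fernhollow=27 Juniper=9 → close Fernhollow (overflow 12)
  27÷3 = 9 each, +1 to first 0
Round 3: Briarlake=32 Cedarfen=26 Juniper=18 → close Briarlake (overflow 20)
  32÷2 = 16 each, +1 to first 0
Round 4: Cedarfen=42 Juniper=34 → close Cedarfen (overflow 33)
  42÷1 = 42 each, +1 to first 0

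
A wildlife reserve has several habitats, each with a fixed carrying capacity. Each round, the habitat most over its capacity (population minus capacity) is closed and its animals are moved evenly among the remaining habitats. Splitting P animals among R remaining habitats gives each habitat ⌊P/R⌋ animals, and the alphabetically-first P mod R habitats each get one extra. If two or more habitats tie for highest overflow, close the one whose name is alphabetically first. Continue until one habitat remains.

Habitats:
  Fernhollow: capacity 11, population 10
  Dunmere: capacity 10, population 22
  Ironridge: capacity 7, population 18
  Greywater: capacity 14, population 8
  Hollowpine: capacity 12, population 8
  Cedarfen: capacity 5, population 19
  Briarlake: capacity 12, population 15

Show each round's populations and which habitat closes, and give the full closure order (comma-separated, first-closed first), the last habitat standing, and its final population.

Closure order: Cedarfen, Dunmere, Ironridge, Briarlake, Fernhollow, Hollowpine
Last habitat: Greywater with 100 animals

Round 1: Briarlake=15 Cedarfen=19 Dunmere=22 Fernhollow=10 Greywater=8 Hollowpine=8 Ironridge=18 → close Cedarfen (overflow 14)
  19÷6 = 3 each, +1 to first 1
Round 2: Briarlake=19 Dunmere=25 Fernhollow=13 Greywater=11 Hollowpine=11 Ironridge=21 → close Dunmere (overflow 15)
  25÷5 = 5 each, +1 to first 0
Round 3: Briarlake=24 Fernhollow=18 Greywater=16 Hollowpine=16 Ironridge=26 → close Ironridge (overflow 19)
  26÷4 = 6 each, +1 to first 2
Round 4: Briarlake=31 Fernhollow=25 Greywater=22 Hollowpine=22 → close Briarlake (overflow 19)
  31÷3 = 10 each, +1 to first 1
Round 5: Fernhollow=36 Greywater=32 Hollowpine=32 → close Fernhollow (overflow 25)
  36÷2 = 18 each, +1 to first 0
Round 6: Greywater=50 Hollowpine=50 → close Hollowpine (overflow 38)
  50÷1 = 50 each, +1 to first 0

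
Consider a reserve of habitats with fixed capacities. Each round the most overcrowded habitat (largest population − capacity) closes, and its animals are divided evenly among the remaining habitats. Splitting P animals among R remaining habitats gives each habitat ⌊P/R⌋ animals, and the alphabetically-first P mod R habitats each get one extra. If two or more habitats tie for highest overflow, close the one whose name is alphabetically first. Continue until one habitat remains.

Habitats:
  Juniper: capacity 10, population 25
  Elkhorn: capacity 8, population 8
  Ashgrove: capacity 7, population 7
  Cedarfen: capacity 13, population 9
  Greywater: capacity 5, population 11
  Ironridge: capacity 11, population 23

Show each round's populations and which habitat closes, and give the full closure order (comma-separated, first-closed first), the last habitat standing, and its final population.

Round 1: Ashgrove=7 Cedarfen=9 Elkhorn=8 Greywater=11 Ironridge=23 Juniper=25 → close Juniper (overflow 15)
  25÷5 = 5 each, +1 to first 0
Round 2: Ashgrove=12 Cedarfen=14 Elkhorn=13 Greywater=16 Ironridge=28 → close Ironridge (overflow 17)
  28÷4 = 7 each, +1 to first 0
Round 3: Ashgrove=19 Cedarfen=21 Elkhorn=20 Greywater=23 → close Greywater (overflow 18)
  23÷3 = 7 each, +1 to first 2
Round 4: Ashgrove=27 Cedarfen=29 Elkhorn=27 → close Ashgrove (overflow 20)
  27÷2 = 13 each, +1 to first 1
Round 5: Cedarfen=43 Elkhorn=40 → close Elkhorn (overflow 32)
  40÷1 = 40 each, +1 to first 0

Closure order: Juniper, Ironridge, Greywater, Ashgrove, Elkhorn
Last habitat: Cedarfen with 83 animals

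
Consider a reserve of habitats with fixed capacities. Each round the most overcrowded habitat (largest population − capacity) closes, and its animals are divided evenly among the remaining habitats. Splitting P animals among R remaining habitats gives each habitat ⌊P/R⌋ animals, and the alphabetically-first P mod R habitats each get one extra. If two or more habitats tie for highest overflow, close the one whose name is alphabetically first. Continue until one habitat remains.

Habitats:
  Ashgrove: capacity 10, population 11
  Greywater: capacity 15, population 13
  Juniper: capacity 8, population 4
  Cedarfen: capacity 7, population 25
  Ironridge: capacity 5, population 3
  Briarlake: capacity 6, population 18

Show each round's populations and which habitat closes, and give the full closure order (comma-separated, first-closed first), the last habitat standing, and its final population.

Round 1: Ashgrove=11 Briarlake=18 Cedarfen=25 Greywater=13 Ironridge=3 Juniper=4 → close Cedarfen (overflow 18)
  25÷5 = 5 each, +1 to first 0
Round 2: Ashgrove=16 Briarlake=23 Greywater=18 Ironridge=8 Juniper=9 → close Briarlake (overflow 17)
  23÷4 = 5 each, +1 to first 3
Round 3: Ashgrove=22 Greywater=24 Ironridge=14 Juniper=14 → close Ashgrove (overflow 12)
  22÷3 = 7 each, +1 to first 1
Round 4: Greywater=32 Ironridge=21 Juniper=21 → close Greywater (overflow 17)
  32÷2 = 16 each, +1 to first 0
Round 5: Ironridge=37 Juniper=37 → close Ironridge (overflow 32)
  37÷1 = 37 each, +1 to first 0

Closure order: Cedarfen, Briarlake, Ashgrove, Greywater, Ironridge
Last habitat: Juniper with 74 animals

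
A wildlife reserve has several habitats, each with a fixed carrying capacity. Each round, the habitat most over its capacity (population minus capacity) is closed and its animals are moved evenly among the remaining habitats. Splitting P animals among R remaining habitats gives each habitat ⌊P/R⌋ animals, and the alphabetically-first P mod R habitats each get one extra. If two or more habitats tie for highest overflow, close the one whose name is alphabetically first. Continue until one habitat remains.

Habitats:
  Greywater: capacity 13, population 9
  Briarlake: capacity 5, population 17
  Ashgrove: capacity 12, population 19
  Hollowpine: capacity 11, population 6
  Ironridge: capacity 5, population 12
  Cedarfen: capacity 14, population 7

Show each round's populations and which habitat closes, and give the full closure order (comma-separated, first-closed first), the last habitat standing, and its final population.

Round 1: Ashgrove=19 Briarlake=17 Cedarfen=7 Greywater=9 Hollowpine=6 Ironridge=12 → close Briarlake (overflow 12)
  17÷5 = 3 each, +1 to first 2
Round 2: Ashgrove=23 Cedarfen=11 Greywater=12 Hollowpine=9 Ironridge=15 → close Ashgrove (overflow 11)
  23÷4 = 5 each, +1 to first 3
Round 3: Cedarfen=17 Greywater=18 Hollowpine=15 Ironridge=20 → close Ironridge (overflow 15)
  20÷3 = 6 each, +1 to first 2
Round 4: Cedarfen=24 Greywater=25 Hollowpine=21 → close Greywater (overflow 12)
  25÷2 = 12 each, +1 to first 1
Round 5: Cedarfen=37 Hollowpine=33 → close Cedarfen (overflow 23)
  37÷1 = 37 each, +1 to first 0

Closure order: Briarlake, Ashgrove, Ironridge, Greywater, Cedarfen
Last habitat: Hollowpine with 70 animals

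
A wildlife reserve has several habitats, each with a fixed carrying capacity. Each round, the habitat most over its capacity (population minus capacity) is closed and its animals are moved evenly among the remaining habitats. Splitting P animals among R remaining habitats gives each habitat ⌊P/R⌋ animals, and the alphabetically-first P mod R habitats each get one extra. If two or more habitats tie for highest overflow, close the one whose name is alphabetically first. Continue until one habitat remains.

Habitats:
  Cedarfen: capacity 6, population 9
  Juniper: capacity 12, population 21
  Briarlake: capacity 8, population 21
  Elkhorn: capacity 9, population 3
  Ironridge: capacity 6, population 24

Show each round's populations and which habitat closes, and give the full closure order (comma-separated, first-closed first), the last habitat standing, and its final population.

Round 1: Briarlake=21 Cedarfen=9 Elkhorn=3 Ironridge=24 Juniper=21 → close Ironridge (overflow 18)
  24÷4 = 6 each, +1 to first 0
Round 2: Briarlake=27 Cedarfen=15 Elkhorn=9 Juniper=27 → close Briarlake (overflow 19)
  27÷3 = 9 each, +1 to first 0
Round 3: Cedarfen=24 Elkhorn=18 Juniper=36 → close Juniper (overflow 24)
  36÷2 = 18 each, +1 to first 0
Round 4: Cedarfen=42 Elkhorn=36 → close Cedarfen (overflow 36)
  42÷1 = 42 each, +1 to first 0

Closure order: Ironridge, Briarlake, Juniper, Cedarfen
Last habitat: Elkhorn with 78 animals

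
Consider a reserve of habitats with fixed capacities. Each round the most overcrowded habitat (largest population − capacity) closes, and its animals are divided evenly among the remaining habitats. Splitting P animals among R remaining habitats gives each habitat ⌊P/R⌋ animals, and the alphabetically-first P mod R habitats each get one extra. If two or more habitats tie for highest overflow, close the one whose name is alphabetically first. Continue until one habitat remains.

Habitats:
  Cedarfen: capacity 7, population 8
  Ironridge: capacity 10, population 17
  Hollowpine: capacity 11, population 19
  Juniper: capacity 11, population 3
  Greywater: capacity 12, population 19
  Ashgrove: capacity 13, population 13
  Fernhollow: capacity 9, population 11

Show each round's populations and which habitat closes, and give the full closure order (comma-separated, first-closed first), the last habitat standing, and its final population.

Closure order: Hollowpine, Greywater, Ironridge, Ashgrove, Cedarfen, Fernhollow
Last habitat: Juniper with 90 animals

Round 1: Ashgrove=13 Cedarfen=8 Fernhollow=11 Greywater=19 Hollowpine=19 Ironridge=17 Juniper=3 → close Hollowpine (overflow 8)
  19÷6 = 3 each, +1 to first 1
Round 2: Ashgrove=17 Cedarfen=11 Fernhollow=14 Greywater=22 Ironridge=20 Juniper=6 → close Greywater (overflow 10)
  22÷5 = 4 each, +1 to first 2
Round 3: Ashgrove=22 Cedarfen=16 Fernhollow=18 Ironridge=24 Juniper=10 → close Ironridge (overflow 14)
  24÷4 = 6 each, +1 to first 0
Round 4: Ashgrove=28 Cedarfen=22 Fernhollow=24 Juniper=16 → close Ashgrove (overflow 15)
  28÷3 = 9 each, +1 to first 1
Round 5: Cedarfen=32 Fernhollow=33 Juniper=25 → close Cedarfen (overflow 25)
  32÷2 = 16 each, +1 to first 0
Round 6: Fernhollow=49 Juniper=41 → close Fernhollow (overflow 40)
  49÷1 = 49 each, +1 to first 0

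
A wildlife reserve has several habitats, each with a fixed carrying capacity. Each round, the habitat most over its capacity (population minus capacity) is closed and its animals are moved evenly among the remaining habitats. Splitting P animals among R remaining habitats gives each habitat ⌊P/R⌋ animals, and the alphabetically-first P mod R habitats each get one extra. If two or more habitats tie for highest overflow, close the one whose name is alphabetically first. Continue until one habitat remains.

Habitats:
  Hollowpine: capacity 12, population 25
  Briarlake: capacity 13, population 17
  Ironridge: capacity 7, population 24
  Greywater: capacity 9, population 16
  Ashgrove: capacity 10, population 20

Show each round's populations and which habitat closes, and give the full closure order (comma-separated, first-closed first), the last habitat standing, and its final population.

Closure order: Ironridge, Hollowpine, Ashgrove, Greywater
Last habitat: Briarlake with 102 animals

Round 1: Ashgrove=20 Briarlake=17 Greywater=16 Hollowpine=25 Ironridge=24 → close Ironridge (overflow 17)
  24÷4 = 6 each, +1 to first 0
Round 2: Ashgrove=26 Briarlake=23 Greywater=22 Hollowpine=31 → close Hollowpine (overflow 19)
  31÷3 = 10 each, +1 to first 1
Round 3: Ashgrove=37 Briarlake=33 Greywater=32 → close Ashgrove (overflow 27)
  37÷2 = 18 each, +1 to first 1
Round 4: Briarlake=52 Greywater=50 → close Greywater (overflow 41)
  50÷1 = 50 each, +1 to first 0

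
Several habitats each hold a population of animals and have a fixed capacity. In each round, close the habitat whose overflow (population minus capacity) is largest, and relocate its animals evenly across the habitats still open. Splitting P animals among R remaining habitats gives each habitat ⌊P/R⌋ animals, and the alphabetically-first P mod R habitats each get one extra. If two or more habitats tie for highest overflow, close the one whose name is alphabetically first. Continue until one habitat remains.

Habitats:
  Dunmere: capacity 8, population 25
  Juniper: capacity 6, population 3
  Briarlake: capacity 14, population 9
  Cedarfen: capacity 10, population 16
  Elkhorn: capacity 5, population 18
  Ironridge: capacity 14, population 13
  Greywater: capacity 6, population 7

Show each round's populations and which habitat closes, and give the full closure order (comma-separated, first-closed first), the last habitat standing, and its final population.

Closure order: Dunmere, Elkhorn, Cedarfen, Greywater, Ironridge, Briarlake
Last habitat: Juniper with 91 animals

Round 1: Briarlake=9 Cedarfen=16 Dunmere=25 Elkhorn=18 Greywater=7 Ironridge=13 Juniper=3 → close Dunmere (overflow 17)
  25÷6 = 4 each, +1 to first 1
Round 2: Briarlake=14 Cedarfen=20 Elkhorn=22 Greywater=11 Ironridge=17 Juniper=7 → close Elkhorn (overflow 17)
  22÷5 = 4 each, +1 to first 2
Round 3: Briarlake=19 Cedarfen=25 Greywater=15 Ironridge=21 Juniper=11 → close Cedarfen (overflow 15)
  25÷4 = 6 each, +1 to first 1
Round 4: Briarlake=26 Greywater=21 Ironridge=27 Juniper=17 → close Greywater (overflow 15)
  21÷3 = 7 each, +1 to first 0
Round 5: Briarlake=33 Ironridge=34 Juniper=24 → close Ironridge (overflow 20)
  34÷2 = 17 each, +1 to first 0
Round 6: Briarlake=50 Juniper=41 → close Briarlake (overflow 36)
  50÷1 = 50 each, +1 to first 0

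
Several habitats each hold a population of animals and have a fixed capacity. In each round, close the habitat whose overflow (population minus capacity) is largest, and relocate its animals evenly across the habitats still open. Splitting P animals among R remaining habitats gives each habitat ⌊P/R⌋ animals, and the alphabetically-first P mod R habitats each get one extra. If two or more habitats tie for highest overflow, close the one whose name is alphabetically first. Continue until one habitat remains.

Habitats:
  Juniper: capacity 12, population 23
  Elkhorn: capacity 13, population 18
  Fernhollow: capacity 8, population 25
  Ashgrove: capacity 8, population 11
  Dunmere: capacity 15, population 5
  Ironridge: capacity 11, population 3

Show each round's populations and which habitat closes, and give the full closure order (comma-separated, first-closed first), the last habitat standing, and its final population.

Closure order: Fernhollow, Juniper, Elkhorn, Ashgrove, Ironridge
Last habitat: Dunmere with 85 animals

Round 1: Ashgrove=11 Dunmere=5 Elkhorn=18 Fernhollow=25 Ironridge=3 Juniper=23 → close Fernhollow (overflow 17)
  25÷5 = 5 each, +1 to first 0
Round 2: Ashgrove=16 Dunmere=10 Elkhorn=23 Ironridge=8 Juniper=28 → close Juniper (overflow 16)
  28÷4 = 7 each, +1 to first 0
Round 3: Ashgrove=23 Dunmere=17 Elkhorn=30 Ironridge=15 → close Elkhorn (overflow 17)
  30÷3 = 10 each, +1 to first 0
Round 4: Ashgrove=33 Dunmere=27 Ironridge=25 → close Ashgrove (overflow 25)
  33÷2 = 16 each, +1 to first 1
Round 5: Dunmere=44 Ironridge=41 → close Ironridge (overflow 30)
  41÷1 = 41 each, +1 to first 0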